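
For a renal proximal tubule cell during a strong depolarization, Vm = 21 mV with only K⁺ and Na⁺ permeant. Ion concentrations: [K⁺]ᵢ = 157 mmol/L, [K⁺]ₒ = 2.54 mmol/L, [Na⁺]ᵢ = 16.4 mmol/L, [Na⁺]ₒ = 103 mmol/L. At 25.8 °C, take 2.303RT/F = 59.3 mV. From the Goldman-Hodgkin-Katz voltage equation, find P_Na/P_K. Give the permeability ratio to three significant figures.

5.34

Let α = P_Na/P_K. GHK: Vm = 59.3·log₁₀[(Kₒ + α·Naₒ)/(Kᵢ + α·Naᵢ)].
10^(Vm/59.3) = 10^(21.0/59.3) = 2.2601
So 2.2601·(Kᵢ + α·Naᵢ) = Kₒ + α·Naₒ → α = (2.2601·157.0 − 2.54) / (103.0 − 2.2601·16.4)
α = (354.8 − 2.54) / (103.0 − 37.07) = 352.3/65.93 = 5.343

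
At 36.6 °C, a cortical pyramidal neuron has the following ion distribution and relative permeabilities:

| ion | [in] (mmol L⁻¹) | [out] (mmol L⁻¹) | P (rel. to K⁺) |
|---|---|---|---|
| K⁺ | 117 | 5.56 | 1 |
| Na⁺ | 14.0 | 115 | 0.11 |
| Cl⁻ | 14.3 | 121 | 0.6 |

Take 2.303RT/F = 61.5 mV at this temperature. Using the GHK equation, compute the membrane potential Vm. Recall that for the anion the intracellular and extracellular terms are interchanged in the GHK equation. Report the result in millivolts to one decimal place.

Vm = 61.5 · log₁₀[(Σ P·[cation]ₒ + Σ P·[anion]ᵢ) / (Σ P·[cation]ᵢ + Σ P·[anion]ₒ)]
Numerator = 1×5.56 + 0.11×115 + 0.6×14.3 = 26.79
Denominator = 1×117 + 0.11×14.0 + 0.6×121 = 191.1
Vm = 61.5 · log₁₀(0.14016) = 61.5 × (-0.8534) = -52.48 mV

-52.5 mV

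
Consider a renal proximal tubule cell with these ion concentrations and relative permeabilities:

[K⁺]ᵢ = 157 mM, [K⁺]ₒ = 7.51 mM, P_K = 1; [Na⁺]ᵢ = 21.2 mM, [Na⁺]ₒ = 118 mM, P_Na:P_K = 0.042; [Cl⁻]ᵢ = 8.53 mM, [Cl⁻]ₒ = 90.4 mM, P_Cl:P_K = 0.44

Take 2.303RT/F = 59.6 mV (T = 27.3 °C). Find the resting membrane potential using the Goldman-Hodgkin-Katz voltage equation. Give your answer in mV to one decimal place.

-64.7 mV

Vm = 59.6 · log₁₀[(Σ P·[cation]ₒ + Σ P·[anion]ᵢ) / (Σ P·[cation]ᵢ + Σ P·[anion]ₒ)]
Numerator = 1×7.51 + 0.042×118 + 0.44×8.53 = 16.22
Denominator = 1×157 + 0.042×21.2 + 0.44×90.4 = 197.7
Vm = 59.6 · log₁₀(0.082053) = 59.6 × (-1.0859) = -64.72 mV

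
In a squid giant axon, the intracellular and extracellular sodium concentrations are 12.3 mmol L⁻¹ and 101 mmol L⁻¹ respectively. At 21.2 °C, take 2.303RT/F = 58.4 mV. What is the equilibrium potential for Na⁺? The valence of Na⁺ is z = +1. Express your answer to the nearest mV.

E = (58.4/z) · log₁₀([Na⁺]_out/[Na⁺]_in) with z = +1.
= (58.4/1) · log₁₀(101/12.3) = 58.40 · log₁₀(8.211)
= 58.40 · (0.9144) = 53.40 mV

53 mV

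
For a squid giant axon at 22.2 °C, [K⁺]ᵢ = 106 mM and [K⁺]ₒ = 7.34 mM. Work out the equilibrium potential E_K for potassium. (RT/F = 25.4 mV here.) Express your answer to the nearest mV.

E = (25.4/z) · ln([K⁺]_out/[K⁺]_in) with z = +1.
= (25.4/1) · ln(7.34/106) = 25.40 · ln(0.06925)
= 25.40 · (-2.6701) = -67.82 mV

-68 mV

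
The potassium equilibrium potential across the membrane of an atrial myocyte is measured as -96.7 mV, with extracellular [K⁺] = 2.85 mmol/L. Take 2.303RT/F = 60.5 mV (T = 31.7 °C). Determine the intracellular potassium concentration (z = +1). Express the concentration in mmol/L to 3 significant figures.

Nernst: E = (60.5/1) · log₁₀([out]/[in]), so log₁₀([out]/[in]) = -96.7 × 1 / 60.5 = -1.5983.
[out]/[in] = 10^(-1.5983) = 0.02521.
[in] = 2.85 / 0.02521 = 113 mmol/L.

113 mmol/L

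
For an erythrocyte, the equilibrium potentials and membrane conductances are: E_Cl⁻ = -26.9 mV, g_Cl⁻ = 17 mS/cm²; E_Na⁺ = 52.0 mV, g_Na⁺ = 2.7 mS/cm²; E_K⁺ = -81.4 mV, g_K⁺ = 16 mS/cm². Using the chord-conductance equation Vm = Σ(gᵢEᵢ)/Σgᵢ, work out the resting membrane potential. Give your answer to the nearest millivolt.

Σ gᵢEᵢ = 17·(-26.9) + 2.7·(52.0) + 16·(-81.4) = -1619.30
Σ gᵢ = 17 + 2.7 + 16 = 35.7
Vm = -1619.30 / 35.7 = -45.36 mV

-45 mV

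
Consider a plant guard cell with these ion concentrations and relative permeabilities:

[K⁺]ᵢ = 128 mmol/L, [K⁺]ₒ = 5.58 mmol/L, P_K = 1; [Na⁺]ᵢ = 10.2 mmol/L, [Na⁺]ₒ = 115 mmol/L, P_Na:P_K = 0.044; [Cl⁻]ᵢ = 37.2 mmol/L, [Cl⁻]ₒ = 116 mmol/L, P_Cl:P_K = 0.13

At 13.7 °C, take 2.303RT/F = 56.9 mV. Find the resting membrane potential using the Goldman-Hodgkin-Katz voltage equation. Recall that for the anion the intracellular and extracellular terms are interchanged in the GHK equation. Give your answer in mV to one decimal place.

Vm = 56.9 · log₁₀[(Σ P·[cation]ₒ + Σ P·[anion]ᵢ) / (Σ P·[cation]ᵢ + Σ P·[anion]ₒ)]
Numerator = 1×5.58 + 0.044×115 + 0.13×37.2 = 15.48
Denominator = 1×128 + 0.044×10.2 + 0.13×116 = 143.5
Vm = 56.9 · log₁₀(0.10783) = 56.9 × (-0.9673) = -55.04 mV

-55.0 mV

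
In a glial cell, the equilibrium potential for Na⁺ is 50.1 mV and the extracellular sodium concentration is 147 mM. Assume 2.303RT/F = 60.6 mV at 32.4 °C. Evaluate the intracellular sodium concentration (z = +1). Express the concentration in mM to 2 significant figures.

Nernst: E = (60.6/1) · log₁₀([out]/[in]), so log₁₀([out]/[in]) = 50.1 × 1 / 60.6 = 0.8267.
[out]/[in] = 10^(0.8267) = 6.71.
[in] = 147 / 6.71 = 21.91 mM.

22 mM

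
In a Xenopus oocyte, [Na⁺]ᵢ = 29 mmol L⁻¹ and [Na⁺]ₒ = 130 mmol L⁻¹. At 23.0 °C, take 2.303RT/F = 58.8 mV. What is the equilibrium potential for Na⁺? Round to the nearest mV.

E = (58.8/z) · log₁₀([Na⁺]_out/[Na⁺]_in) with z = +1.
= (58.8/1) · log₁₀(130/29) = 58.80 · log₁₀(4.483)
= 58.80 · (0.6515) = 38.31 mV

38 mV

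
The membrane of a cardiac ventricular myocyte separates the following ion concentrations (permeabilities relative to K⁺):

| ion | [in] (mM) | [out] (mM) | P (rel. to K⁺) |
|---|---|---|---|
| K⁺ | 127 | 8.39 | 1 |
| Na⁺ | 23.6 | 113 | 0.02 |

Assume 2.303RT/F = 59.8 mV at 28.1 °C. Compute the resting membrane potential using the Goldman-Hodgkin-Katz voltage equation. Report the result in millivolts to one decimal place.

Vm = 59.8 · log₁₀[(Σ P·[cation]ₒ + Σ P·[anion]ᵢ) / (Σ P·[cation]ᵢ + Σ P·[anion]ₒ)]
Numerator = 1×8.39 + 0.02×113 = 10.65
Denominator = 1×127 + 0.02×23.6 = 127.5
Vm = 59.8 · log₁₀(0.083548) = 59.8 × (-1.0781) = -64.47 mV

-64.5 mV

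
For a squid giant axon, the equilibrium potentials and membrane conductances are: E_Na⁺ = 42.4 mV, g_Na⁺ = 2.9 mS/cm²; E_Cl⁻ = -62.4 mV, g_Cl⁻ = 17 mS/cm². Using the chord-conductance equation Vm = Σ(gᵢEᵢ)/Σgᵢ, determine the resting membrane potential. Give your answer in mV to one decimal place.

-47.1 mV

Σ gᵢEᵢ = 2.9·(42.4) + 17·(-62.4) = -937.84
Σ gᵢ = 2.9 + 17 = 19.9
Vm = -937.84 / 19.9 = -47.13 mV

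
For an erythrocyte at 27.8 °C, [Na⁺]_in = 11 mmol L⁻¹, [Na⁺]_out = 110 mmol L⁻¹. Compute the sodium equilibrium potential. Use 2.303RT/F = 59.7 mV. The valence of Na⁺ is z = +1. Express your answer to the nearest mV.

E = (59.7/z) · log₁₀([Na⁺]_out/[Na⁺]_in) with z = +1.
= (59.7/1) · log₁₀(110/11) = 59.70 · log₁₀(10)
= 59.70 · (1.0000) = 59.70 mV

60 mV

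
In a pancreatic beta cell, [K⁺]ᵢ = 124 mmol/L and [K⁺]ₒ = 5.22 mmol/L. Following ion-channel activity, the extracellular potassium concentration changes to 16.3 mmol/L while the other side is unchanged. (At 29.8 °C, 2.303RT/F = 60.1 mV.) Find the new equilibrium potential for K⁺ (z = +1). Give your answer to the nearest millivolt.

After the shift: [K⁺]_out = 16.3, [K⁺]_in = 124 mmol/L.
E_new = (60.1/1)·log₁₀(16.3/124) = 60.10 · (-0.8812) = -52.96 mV

-53 mV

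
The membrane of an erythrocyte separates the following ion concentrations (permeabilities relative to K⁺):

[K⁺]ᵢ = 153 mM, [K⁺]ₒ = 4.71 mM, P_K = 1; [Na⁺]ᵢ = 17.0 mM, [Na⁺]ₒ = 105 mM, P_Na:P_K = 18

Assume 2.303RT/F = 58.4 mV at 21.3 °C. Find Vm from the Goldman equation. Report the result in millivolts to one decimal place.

36.0 mV

Vm = 58.4 · log₁₀[(Σ P·[cation]ₒ + Σ P·[anion]ᵢ) / (Σ P·[cation]ᵢ + Σ P·[anion]ₒ)]
Numerator = 1×4.71 + 18×105 = 1895
Denominator = 1×153 + 18×17.0 = 459
Vm = 58.4 · log₁₀(4.1279) = 58.4 × (0.6157) = 35.96 mV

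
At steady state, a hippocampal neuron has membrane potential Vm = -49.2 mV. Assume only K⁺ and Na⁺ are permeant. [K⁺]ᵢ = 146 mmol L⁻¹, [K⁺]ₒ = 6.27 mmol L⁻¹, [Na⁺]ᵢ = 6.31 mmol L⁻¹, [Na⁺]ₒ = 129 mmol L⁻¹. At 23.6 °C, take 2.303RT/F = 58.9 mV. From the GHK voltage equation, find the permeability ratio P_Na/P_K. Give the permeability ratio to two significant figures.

0.12

Let α = P_Na/P_K. GHK: Vm = 58.9·log₁₀[(Kₒ + α·Naₒ)/(Kᵢ + α·Naᵢ)].
10^(Vm/58.9) = 10^(-49.2/58.9) = 0.14611
So 0.14611·(Kᵢ + α·Naᵢ) = Kₒ + α·Naₒ → α = (0.14611·146.0 − 6.27) / (129.0 − 0.14611·6.31)
α = (21.33 − 6.27) / (129.0 − 0.922) = 15.06/128.1 = 0.1176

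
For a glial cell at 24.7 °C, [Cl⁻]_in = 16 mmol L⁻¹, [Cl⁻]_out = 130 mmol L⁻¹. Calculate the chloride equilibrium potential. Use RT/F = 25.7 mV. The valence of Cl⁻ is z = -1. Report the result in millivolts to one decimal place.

-53.8 mV

E = (25.7/z) · ln([Cl⁻]_out/[Cl⁻]_in) with z = -1.
For an anion, dividing by z = -1 reverses the sign.
= (25.7/-1) · ln(130/16) = -25.70 · ln(8.125)
= -25.70 · (2.0949) = -53.84 mV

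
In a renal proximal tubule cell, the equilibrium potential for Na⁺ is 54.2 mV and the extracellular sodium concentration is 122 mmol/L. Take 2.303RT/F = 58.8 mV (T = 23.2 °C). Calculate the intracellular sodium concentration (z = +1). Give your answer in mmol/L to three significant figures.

Nernst: E = (58.8/1) · log₁₀([out]/[in]), so log₁₀([out]/[in]) = 54.2 × 1 / 58.8 = 0.9218.
[out]/[in] = 10^(0.9218) = 8.352.
[in] = 122 / 8.352 = 14.61 mmol/L.

14.6 mmol/L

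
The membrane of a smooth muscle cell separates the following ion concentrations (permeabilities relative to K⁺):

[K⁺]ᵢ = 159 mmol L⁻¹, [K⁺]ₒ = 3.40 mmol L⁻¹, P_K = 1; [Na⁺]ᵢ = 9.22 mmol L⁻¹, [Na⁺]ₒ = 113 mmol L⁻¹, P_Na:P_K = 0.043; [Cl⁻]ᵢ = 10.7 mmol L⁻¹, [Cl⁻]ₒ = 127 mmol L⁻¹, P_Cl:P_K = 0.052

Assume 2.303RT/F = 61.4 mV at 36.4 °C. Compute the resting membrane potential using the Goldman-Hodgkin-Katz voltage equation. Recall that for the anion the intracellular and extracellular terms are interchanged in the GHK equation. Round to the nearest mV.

-78 mV

Vm = 61.4 · log₁₀[(Σ P·[cation]ₒ + Σ P·[anion]ᵢ) / (Σ P·[cation]ᵢ + Σ P·[anion]ₒ)]
Numerator = 1×3.40 + 0.043×113 + 0.052×10.7 = 8.815
Denominator = 1×159 + 0.043×9.22 + 0.052×127 = 166
Vm = 61.4 · log₁₀(0.053105) = 61.4 × (-1.2749) = -78.28 mV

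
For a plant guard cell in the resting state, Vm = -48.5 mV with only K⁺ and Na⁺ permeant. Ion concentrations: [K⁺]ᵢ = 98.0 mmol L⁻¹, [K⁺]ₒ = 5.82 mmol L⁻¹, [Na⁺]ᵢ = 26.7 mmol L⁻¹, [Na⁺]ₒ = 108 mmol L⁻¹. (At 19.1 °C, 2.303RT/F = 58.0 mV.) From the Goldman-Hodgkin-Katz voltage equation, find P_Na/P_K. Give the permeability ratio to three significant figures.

Let α = P_Na/P_K. GHK: Vm = 58.0·log₁₀[(Kₒ + α·Naₒ)/(Kᵢ + α·Naᵢ)].
10^(Vm/58.0) = 10^(-48.5/58.0) = 0.14581
So 0.14581·(Kᵢ + α·Naᵢ) = Kₒ + α·Naₒ → α = (0.14581·98.0 − 5.82) / (108.0 − 0.14581·26.7)
α = (14.29 − 5.82) / (108.0 − 3.893) = 8.47/104.1 = 0.08135

0.0814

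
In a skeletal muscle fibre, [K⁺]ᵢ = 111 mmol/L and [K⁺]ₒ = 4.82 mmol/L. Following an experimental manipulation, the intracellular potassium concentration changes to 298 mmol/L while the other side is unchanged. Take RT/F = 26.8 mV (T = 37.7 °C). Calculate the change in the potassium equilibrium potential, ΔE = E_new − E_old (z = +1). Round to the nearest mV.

-26 mV

E_old = (26.8/1)·ln(4.82/111) = -84.07 mV
E_new = (26.8/1)·ln(4.82/298) = -110.53 mV
ΔE = -110.53 − (-84.07) = -26.47 mV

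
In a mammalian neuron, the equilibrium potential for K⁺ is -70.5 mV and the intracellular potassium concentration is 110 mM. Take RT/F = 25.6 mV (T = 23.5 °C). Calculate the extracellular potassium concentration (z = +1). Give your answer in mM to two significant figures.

7.0 mM

Nernst: E = (25.6/1) · ln([out]/[in]), so ln([out]/[in]) = -70.5 × 1 / 25.6 = -2.7539.
[out]/[in] = e^(-2.7539) = 0.06368.
[out] = 0.06368 × 110 = 7.005 mM.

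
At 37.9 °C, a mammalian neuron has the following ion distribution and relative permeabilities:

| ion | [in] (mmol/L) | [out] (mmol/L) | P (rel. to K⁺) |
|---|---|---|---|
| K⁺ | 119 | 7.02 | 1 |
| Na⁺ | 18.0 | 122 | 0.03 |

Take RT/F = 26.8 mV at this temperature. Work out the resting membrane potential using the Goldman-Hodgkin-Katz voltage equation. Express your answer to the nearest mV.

-65 mV

Vm = 26.8 · ln[(Σ P·[cation]ₒ + Σ P·[anion]ᵢ) / (Σ P·[cation]ᵢ + Σ P·[anion]ₒ)]
Numerator = 1×7.02 + 0.03×122 = 10.68
Denominator = 1×119 + 0.03×18.0 = 119.5
Vm = 26.8 · ln(0.089342) = 26.8 × (-2.4153) = -64.73 mV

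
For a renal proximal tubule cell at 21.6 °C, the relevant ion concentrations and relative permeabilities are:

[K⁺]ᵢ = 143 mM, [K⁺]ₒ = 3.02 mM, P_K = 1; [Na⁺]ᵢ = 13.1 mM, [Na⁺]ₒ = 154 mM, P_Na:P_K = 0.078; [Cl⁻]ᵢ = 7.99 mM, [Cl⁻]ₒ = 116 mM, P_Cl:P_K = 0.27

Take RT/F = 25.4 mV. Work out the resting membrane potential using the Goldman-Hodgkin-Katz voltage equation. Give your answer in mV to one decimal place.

-59.0 mV

Vm = 25.4 · ln[(Σ P·[cation]ₒ + Σ P·[anion]ᵢ) / (Σ P·[cation]ᵢ + Σ P·[anion]ₒ)]
Numerator = 1×3.02 + 0.078×154 + 0.27×7.99 = 17.19
Denominator = 1×143 + 0.078×13.1 + 0.27×116 = 175.3
Vm = 25.4 · ln(0.098033) = 25.4 × (-2.3225) = -58.99 mV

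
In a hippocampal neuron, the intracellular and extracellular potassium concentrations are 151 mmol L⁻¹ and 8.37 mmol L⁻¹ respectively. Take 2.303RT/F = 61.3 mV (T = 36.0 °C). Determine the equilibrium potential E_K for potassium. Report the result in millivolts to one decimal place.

E = (61.3/z) · log₁₀([K⁺]_out/[K⁺]_in) with z = +1.
= (61.3/1) · log₁₀(8.37/151) = 61.30 · log₁₀(0.05543)
= 61.30 · (-1.2563) = -77.01 mV

-77.0 mV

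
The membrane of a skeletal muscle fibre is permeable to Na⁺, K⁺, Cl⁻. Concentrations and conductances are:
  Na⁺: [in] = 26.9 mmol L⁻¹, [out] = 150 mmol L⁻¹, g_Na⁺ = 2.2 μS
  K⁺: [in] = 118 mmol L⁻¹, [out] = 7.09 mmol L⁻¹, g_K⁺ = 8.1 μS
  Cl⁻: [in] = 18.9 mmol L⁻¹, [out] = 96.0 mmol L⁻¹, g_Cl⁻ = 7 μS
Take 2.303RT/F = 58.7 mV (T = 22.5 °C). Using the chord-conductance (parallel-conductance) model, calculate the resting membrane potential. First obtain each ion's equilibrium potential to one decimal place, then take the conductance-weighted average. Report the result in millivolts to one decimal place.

-44.8 mV

E_Na⁺ = (58.7/1)·log₁₀(150/26.9) = 43.8 mV
E_K⁺ = (58.7/1)·log₁₀(7.09/118) = -71.7 mV
E_Cl⁻ = (58.7/-1)·log₁₀(96.0/18.9) = -41.4 mV
Vm = (Σ gᵢEᵢ)/(Σ gᵢ) = (2.2·43.8 + 8.1·-71.7 + 7·-41.4) / (2.2 + 8.1 + 7)
= -774.21 / 17.3 = -44.75 mV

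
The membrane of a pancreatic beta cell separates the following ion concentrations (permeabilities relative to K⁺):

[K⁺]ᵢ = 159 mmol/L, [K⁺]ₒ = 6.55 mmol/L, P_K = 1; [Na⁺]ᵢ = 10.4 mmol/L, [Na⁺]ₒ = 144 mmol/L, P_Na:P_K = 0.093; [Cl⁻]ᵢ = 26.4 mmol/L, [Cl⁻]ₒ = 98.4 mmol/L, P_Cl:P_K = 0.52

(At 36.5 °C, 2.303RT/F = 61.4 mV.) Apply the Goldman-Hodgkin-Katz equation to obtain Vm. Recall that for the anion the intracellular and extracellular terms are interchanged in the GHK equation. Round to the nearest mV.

-49 mV

Vm = 61.4 · log₁₀[(Σ P·[cation]ₒ + Σ P·[anion]ᵢ) / (Σ P·[cation]ᵢ + Σ P·[anion]ₒ)]
Numerator = 1×6.55 + 0.093×144 + 0.52×26.4 = 33.67
Denominator = 1×159 + 0.093×10.4 + 0.52×98.4 = 211.1
Vm = 61.4 · log₁₀(0.15947) = 61.4 × (-0.7973) = -48.96 mV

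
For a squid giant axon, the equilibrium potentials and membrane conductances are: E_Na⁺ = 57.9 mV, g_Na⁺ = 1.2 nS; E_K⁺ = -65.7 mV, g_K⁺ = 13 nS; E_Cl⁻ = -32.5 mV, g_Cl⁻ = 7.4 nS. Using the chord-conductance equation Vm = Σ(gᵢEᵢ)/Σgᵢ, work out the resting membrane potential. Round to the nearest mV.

-47 mV

Σ gᵢEᵢ = 1.2·(57.9) + 13·(-65.7) + 7.4·(-32.5) = -1025.12
Σ gᵢ = 1.2 + 13 + 7.4 = 21.6
Vm = -1025.12 / 21.6 = -47.46 mV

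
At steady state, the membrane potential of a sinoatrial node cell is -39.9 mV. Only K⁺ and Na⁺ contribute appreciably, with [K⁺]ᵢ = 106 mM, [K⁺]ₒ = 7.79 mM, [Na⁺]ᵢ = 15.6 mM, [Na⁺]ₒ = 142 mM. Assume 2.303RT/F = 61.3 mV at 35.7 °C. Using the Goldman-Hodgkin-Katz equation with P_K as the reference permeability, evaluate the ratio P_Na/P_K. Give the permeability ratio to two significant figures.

Let α = P_Na/P_K. GHK: Vm = 61.3·log₁₀[(Kₒ + α·Naₒ)/(Kᵢ + α·Naᵢ)].
10^(Vm/61.3) = 10^(-39.9/61.3) = 0.22341
So 0.22341·(Kᵢ + α·Naᵢ) = Kₒ + α·Naₒ → α = (0.22341·106.0 − 7.79) / (142.0 − 0.22341·15.6)
α = (23.68 − 7.79) / (142.0 − 3.485) = 15.89/138.5 = 0.1147

0.11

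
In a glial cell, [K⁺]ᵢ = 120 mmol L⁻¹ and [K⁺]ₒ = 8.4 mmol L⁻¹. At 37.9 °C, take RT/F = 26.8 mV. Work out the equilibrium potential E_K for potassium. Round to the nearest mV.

-71 mV

E = (26.8/z) · ln([K⁺]_out/[K⁺]_in) with z = +1.
= (26.8/1) · ln(8.4/120) = 26.80 · ln(0.07)
= 26.80 · (-2.6593) = -71.27 mV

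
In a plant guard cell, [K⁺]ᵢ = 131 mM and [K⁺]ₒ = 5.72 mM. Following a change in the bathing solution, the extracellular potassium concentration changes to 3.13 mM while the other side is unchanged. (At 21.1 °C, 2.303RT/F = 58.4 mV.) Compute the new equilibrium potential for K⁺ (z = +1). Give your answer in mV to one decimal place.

-94.7 mV

After the shift: [K⁺]_out = 3.13, [K⁺]_in = 131 mM.
E_new = (58.4/1)·log₁₀(3.13/131) = 58.40 · (-1.6217) = -94.71 mV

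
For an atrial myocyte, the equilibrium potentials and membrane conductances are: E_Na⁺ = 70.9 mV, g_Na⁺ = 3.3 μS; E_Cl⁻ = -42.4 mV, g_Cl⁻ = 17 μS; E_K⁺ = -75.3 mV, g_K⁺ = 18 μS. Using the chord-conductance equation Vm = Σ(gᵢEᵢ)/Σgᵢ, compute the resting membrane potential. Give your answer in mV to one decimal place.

Σ gᵢEᵢ = 3.3·(70.9) + 17·(-42.4) + 18·(-75.3) = -1842.23
Σ gᵢ = 3.3 + 17 + 18 = 38.3
Vm = -1842.23 / 38.3 = -48.10 mV

-48.1 mV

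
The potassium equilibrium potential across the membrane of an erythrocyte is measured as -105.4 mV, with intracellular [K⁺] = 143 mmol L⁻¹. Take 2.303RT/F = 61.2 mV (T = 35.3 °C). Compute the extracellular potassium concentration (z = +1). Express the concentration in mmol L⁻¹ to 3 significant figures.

2.71 mmol L⁻¹

Nernst: E = (61.2/1) · log₁₀([out]/[in]), so log₁₀([out]/[in]) = -105.4 × 1 / 61.2 = -1.7222.
[out]/[in] = 10^(-1.7222) = 0.01896.
[out] = 0.01896 × 143 = 2.711 mmol L⁻¹.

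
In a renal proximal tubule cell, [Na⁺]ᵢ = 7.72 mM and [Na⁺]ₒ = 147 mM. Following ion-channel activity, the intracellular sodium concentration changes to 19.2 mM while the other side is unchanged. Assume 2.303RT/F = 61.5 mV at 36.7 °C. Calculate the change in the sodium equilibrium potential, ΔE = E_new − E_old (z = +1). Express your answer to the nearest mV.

E_old = (61.5/1)·log₁₀(147/7.72) = 78.70 mV
E_new = (61.5/1)·log₁₀(147/19.2) = 54.37 mV
ΔE = 54.37 − (78.70) = -24.33 mV

-24 mV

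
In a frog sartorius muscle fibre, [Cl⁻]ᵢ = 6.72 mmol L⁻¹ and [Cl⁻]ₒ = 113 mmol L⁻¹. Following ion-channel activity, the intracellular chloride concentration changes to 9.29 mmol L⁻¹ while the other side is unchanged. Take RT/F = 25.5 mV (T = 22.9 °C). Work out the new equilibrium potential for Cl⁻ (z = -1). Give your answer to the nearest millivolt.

After the shift: [Cl⁻]_out = 113, [Cl⁻]_in = 9.29 mmol L⁻¹.
E_new = (25.5/-1)·ln(113/9.29) = -25.50 · (2.4984) = -63.71 mV

-64 mV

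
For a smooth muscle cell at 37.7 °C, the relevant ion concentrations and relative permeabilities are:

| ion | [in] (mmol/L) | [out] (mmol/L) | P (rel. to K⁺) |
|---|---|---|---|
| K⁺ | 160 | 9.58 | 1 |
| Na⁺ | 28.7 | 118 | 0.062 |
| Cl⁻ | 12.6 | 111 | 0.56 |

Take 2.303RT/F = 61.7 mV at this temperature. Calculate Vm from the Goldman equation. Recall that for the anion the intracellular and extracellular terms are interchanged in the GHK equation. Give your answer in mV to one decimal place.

-59.9 mV

Vm = 61.7 · log₁₀[(Σ P·[cation]ₒ + Σ P·[anion]ᵢ) / (Σ P·[cation]ᵢ + Σ P·[anion]ₒ)]
Numerator = 1×9.58 + 0.062×118 + 0.56×12.6 = 23.95
Denominator = 1×160 + 0.062×28.7 + 0.56×111 = 223.9
Vm = 61.7 · log₁₀(0.10696) = 61.7 × (-0.9708) = -59.90 mV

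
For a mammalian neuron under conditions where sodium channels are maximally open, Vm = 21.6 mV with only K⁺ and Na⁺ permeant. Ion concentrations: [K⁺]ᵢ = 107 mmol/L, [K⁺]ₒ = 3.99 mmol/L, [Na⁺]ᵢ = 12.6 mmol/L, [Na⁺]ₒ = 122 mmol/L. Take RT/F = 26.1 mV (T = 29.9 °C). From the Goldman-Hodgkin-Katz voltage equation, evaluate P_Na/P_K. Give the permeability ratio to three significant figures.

Let α = P_Na/P_K. GHK: Vm = 26.1·ln[(Kₒ + α·Naₒ)/(Kᵢ + α·Naᵢ)].
e^(Vm/26.1) = e^(21.6/26.1) = 2.2878
So 2.2878·(Kᵢ + α·Naᵢ) = Kₒ + α·Naₒ → α = (2.2878·107.0 − 3.99) / (122.0 − 2.2878·12.6)
α = (244.8 − 3.99) / (122.0 − 28.83) = 240.8/93.17 = 2.584

2.58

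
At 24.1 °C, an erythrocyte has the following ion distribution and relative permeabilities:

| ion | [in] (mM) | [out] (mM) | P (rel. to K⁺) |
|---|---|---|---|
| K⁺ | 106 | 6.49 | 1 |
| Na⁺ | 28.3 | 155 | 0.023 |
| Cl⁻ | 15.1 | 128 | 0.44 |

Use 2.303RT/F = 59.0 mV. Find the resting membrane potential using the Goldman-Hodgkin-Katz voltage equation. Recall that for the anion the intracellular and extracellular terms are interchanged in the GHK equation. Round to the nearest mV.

-58 mV

Vm = 59.0 · log₁₀[(Σ P·[cation]ₒ + Σ P·[anion]ᵢ) / (Σ P·[cation]ᵢ + Σ P·[anion]ₒ)]
Numerator = 1×6.49 + 0.023×155 + 0.44×15.1 = 16.7
Denominator = 1×106 + 0.023×28.3 + 0.44×128 = 163
Vm = 59.0 · log₁₀(0.10247) = 59.0 × (-0.9894) = -58.38 mV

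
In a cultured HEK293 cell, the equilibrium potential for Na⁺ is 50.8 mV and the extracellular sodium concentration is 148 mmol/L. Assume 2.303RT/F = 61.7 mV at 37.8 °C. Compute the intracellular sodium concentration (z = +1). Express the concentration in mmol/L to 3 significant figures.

Nernst: E = (61.7/1) · log₁₀([out]/[in]), so log₁₀([out]/[in]) = 50.8 × 1 / 61.7 = 0.8233.
[out]/[in] = 10^(0.8233) = 6.658.
[in] = 148 / 6.658 = 22.23 mmol/L.

22.2 mmol/L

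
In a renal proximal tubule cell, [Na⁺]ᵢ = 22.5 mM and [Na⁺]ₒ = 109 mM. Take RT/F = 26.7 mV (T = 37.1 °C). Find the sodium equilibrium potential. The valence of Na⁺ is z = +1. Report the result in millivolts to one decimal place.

42.1 mV

E = (26.7/z) · ln([Na⁺]_out/[Na⁺]_in) with z = +1.
= (26.7/1) · ln(109/22.5) = 26.70 · ln(4.844)
= 26.70 · (1.5778) = 42.13 mV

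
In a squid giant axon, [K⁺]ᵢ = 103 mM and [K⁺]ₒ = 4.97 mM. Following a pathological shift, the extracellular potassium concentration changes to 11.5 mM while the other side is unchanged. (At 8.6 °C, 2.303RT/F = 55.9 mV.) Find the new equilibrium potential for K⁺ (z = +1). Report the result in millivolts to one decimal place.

-53.2 mV

After the shift: [K⁺]_out = 11.5, [K⁺]_in = 103 mM.
E_new = (55.9/1)·log₁₀(11.5/103) = 55.90 · (-0.9521) = -53.22 mV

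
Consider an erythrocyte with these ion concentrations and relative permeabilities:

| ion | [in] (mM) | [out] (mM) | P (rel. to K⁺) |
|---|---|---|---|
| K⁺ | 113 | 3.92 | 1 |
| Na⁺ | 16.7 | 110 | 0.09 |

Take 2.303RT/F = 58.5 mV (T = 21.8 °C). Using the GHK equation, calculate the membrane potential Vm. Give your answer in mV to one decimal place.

-53.7 mV

Vm = 58.5 · log₁₀[(Σ P·[cation]ₒ + Σ P·[anion]ᵢ) / (Σ P·[cation]ᵢ + Σ P·[anion]ₒ)]
Numerator = 1×3.92 + 0.09×110 = 13.82
Denominator = 1×113 + 0.09×16.7 = 114.5
Vm = 58.5 · log₁₀(0.1207) = 58.5 × (-0.9183) = -53.72 mV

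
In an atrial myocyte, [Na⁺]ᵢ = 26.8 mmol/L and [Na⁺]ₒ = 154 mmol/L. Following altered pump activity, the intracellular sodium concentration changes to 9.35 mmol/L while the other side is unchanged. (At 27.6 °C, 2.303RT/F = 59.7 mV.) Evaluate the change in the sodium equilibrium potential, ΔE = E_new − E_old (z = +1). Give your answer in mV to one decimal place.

E_old = (59.7/1)·log₁₀(154/26.8) = 45.34 mV
E_new = (59.7/1)·log₁₀(154/9.35) = 72.64 mV
ΔE = 72.64 − (45.34) = 27.30 mV

27.3 mV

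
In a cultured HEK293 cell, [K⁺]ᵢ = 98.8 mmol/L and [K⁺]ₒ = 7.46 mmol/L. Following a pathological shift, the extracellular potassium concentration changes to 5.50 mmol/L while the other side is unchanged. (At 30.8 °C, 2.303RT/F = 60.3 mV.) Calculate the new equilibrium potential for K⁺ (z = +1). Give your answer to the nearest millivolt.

After the shift: [K⁺]_out = 5.50, [K⁺]_in = 98.8 mmol/L.
E_new = (60.3/1)·log₁₀(5.50/98.8) = 60.30 · (-1.2544) = -75.64 mV

-76 mV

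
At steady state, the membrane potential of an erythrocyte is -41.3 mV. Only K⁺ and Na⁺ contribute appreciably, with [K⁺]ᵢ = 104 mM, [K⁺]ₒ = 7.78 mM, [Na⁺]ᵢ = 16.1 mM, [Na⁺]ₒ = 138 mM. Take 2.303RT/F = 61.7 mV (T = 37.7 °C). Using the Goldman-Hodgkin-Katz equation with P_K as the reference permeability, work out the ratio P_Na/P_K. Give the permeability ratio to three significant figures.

0.108

Let α = P_Na/P_K. GHK: Vm = 61.7·log₁₀[(Kₒ + α·Naₒ)/(Kᵢ + α·Naᵢ)].
10^(Vm/61.7) = 10^(-41.3/61.7) = 0.21411
So 0.21411·(Kᵢ + α·Naᵢ) = Kₒ + α·Naₒ → α = (0.21411·104.0 − 7.78) / (138.0 − 0.21411·16.1)
α = (22.27 − 7.78) / (138.0 − 3.447) = 14.49/134.6 = 0.1077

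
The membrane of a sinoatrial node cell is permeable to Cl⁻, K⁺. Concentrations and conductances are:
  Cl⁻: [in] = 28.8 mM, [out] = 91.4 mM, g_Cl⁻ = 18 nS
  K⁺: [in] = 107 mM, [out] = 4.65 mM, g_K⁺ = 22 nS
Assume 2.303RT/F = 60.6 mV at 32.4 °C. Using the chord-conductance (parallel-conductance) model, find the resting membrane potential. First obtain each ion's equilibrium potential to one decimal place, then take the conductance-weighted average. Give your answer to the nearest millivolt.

-59 mV

E_Cl⁻ = (60.6/-1)·log₁₀(91.4/28.8) = -30.4 mV
E_K⁺ = (60.6/1)·log₁₀(4.65/107) = -82.5 mV
Vm = (Σ gᵢEᵢ)/(Σ gᵢ) = (18·-30.4 + 22·-82.5) / (18 + 22)
= -2362.20 / 40 = -59.05 mV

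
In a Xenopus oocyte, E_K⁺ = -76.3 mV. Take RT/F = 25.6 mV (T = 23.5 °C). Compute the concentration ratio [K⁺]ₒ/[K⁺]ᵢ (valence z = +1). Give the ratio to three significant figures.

0.0508

ln([out]/[in]) = E·z/(25.6) = -76.3 × 1 / 25.6 = -2.9805
[out]/[in] = e^(-2.9805) = 0.05077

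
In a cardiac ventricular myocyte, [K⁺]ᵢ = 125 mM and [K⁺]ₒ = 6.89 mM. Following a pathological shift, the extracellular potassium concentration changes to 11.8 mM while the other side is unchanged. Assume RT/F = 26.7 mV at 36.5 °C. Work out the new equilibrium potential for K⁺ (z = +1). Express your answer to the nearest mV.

After the shift: [K⁺]_out = 11.8, [K⁺]_in = 125 mM.
E_new = (26.7/1)·ln(11.8/125) = 26.70 · (-2.3602) = -63.02 mV

-63 mV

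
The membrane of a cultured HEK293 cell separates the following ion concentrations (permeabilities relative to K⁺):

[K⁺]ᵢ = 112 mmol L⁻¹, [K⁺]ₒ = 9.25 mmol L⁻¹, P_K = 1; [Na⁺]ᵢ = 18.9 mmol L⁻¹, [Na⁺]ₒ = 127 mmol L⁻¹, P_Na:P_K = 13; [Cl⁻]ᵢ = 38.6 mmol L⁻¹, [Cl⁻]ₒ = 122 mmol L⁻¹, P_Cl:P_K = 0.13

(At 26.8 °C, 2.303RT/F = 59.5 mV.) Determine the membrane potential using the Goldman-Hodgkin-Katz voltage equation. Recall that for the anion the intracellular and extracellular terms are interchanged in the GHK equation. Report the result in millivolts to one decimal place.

38.6 mV

Vm = 59.5 · log₁₀[(Σ P·[cation]ₒ + Σ P·[anion]ᵢ) / (Σ P·[cation]ᵢ + Σ P·[anion]ₒ)]
Numerator = 1×9.25 + 13×127 + 0.13×38.6 = 1665
Denominator = 1×112 + 13×18.9 + 0.13×122 = 373.6
Vm = 59.5 · log₁₀(4.4578) = 59.5 × (0.6491) = 38.62 mV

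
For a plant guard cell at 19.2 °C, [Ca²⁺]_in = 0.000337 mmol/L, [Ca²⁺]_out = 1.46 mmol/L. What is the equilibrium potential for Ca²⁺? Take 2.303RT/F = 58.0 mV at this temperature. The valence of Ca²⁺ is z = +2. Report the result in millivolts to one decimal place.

105.5 mV

E = (58.0/z) · log₁₀([Ca²⁺]_out/[Ca²⁺]_in) with z = +2.
= (58.0/2) · log₁₀(1.46/0.000337) = 29.00 · log₁₀(4332)
= 29.00 · (3.6367) = 105.46 mV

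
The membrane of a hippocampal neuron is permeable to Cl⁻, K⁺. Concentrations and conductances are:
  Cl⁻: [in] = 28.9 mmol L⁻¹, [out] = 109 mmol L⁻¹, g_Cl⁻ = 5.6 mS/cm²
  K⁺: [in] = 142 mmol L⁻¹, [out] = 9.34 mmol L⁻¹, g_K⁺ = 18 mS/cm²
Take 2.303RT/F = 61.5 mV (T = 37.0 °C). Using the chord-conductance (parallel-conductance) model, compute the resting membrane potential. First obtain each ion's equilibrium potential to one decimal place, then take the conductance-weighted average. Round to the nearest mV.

E_Cl⁻ = (61.5/-1)·log₁₀(109/28.9) = -35.5 mV
E_K⁺ = (61.5/1)·log₁₀(9.34/142) = -72.7 mV
Vm = (Σ gᵢEᵢ)/(Σ gᵢ) = (5.6·-35.5 + 18·-72.7) / (5.6 + 18)
= -1507.40 / 23.6 = -63.87 mV

-64 mV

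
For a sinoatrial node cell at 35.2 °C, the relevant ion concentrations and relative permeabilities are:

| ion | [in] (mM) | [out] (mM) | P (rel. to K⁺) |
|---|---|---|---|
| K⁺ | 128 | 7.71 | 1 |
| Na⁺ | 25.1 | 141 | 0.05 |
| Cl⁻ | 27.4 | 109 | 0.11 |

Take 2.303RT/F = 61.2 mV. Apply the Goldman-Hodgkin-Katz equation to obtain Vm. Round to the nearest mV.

-55 mV

Vm = 61.2 · log₁₀[(Σ P·[cation]ₒ + Σ P·[anion]ᵢ) / (Σ P·[cation]ᵢ + Σ P·[anion]ₒ)]
Numerator = 1×7.71 + 0.05×141 + 0.11×27.4 = 17.77
Denominator = 1×128 + 0.05×25.1 + 0.11×109 = 141.2
Vm = 61.2 · log₁₀(0.12584) = 61.2 × (-0.9002) = -55.09 mV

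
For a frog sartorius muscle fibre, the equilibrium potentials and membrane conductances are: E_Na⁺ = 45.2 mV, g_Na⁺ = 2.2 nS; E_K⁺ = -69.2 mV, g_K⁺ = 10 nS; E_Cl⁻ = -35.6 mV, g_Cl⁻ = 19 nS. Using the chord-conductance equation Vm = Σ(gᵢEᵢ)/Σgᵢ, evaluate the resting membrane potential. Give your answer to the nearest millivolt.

-41 mV

Σ gᵢEᵢ = 2.2·(45.2) + 10·(-69.2) + 19·(-35.6) = -1268.96
Σ gᵢ = 2.2 + 10 + 19 = 31.2
Vm = -1268.96 / 31.2 = -40.67 mV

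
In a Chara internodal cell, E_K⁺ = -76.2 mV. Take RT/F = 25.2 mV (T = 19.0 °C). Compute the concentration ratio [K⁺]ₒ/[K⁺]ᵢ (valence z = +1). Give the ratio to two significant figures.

0.049

ln([out]/[in]) = E·z/(25.2) = -76.2 × 1 / 25.2 = -3.0238
[out]/[in] = e^(-3.0238) = 0.04862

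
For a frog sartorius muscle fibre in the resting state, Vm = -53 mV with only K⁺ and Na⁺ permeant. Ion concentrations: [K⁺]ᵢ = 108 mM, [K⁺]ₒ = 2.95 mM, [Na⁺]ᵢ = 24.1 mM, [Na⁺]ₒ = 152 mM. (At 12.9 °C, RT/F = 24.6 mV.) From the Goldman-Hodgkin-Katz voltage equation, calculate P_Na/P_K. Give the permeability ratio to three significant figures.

Let α = P_Na/P_K. GHK: Vm = 24.6·ln[(Kₒ + α·Naₒ)/(Kᵢ + α·Naᵢ)].
e^(Vm/24.6) = e^(-53.0/24.6) = 0.11596
So 0.11596·(Kᵢ + α·Naᵢ) = Kₒ + α·Naₒ → α = (0.11596·108.0 − 2.95) / (152.0 − 0.11596·24.1)
α = (12.52 − 2.95) / (152.0 − 2.795) = 9.574/149.2 = 0.06417

0.0642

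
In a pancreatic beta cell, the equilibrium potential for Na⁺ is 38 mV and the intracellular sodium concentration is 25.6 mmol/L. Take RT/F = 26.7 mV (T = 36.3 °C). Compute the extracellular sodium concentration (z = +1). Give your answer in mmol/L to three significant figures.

Nernst: E = (26.7/1) · ln([out]/[in]), so ln([out]/[in]) = 38.0 × 1 / 26.7 = 1.4232.
[out]/[in] = e^(1.4232) = 4.15.
[out] = 4.15 × 25.6 = 106.3 mmol/L.

106 mmol/L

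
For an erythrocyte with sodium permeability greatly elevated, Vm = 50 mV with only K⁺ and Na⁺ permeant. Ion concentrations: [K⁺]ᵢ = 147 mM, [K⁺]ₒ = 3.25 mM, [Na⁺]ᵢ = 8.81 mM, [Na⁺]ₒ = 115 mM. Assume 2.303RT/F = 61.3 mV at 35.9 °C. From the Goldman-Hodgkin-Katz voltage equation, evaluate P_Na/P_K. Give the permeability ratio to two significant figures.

Let α = P_Na/P_K. GHK: Vm = 61.3·log₁₀[(Kₒ + α·Naₒ)/(Kᵢ + α·Naᵢ)].
10^(Vm/61.3) = 10^(50.0/61.3) = 6.5412
So 6.5412·(Kᵢ + α·Naᵢ) = Kₒ + α·Naₒ → α = (6.5412·147.0 − 3.25) / (115.0 − 6.5412·8.81)
α = (961.6 − 3.25) / (115.0 − 57.63) = 958.3/57.37 = 16.7

17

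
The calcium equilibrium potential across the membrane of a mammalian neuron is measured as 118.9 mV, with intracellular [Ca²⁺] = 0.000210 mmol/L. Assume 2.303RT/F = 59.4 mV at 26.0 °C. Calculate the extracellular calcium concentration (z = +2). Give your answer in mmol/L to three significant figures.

Nernst: E = (59.4/2) · log₁₀([out]/[in]), so log₁₀([out]/[in]) = 118.9 × 2 / 59.4 = 4.0034.
[out]/[in] = 10^(4.0034) = 1.008e+04.
[out] = 1.008e+04 × 0.000210 = 2.116 mmol/L.

2.12 mmol/L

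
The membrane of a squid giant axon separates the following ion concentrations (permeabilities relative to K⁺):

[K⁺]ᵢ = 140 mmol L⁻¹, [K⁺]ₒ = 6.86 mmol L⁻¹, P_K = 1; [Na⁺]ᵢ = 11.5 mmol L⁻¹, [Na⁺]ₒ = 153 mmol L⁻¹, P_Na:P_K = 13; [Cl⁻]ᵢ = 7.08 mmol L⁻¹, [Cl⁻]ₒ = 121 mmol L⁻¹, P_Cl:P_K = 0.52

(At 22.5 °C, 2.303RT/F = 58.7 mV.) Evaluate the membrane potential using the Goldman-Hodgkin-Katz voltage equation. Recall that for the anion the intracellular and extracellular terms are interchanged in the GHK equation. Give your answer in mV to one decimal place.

44.3 mV

Vm = 58.7 · log₁₀[(Σ P·[cation]ₒ + Σ P·[anion]ᵢ) / (Σ P·[cation]ᵢ + Σ P·[anion]ₒ)]
Numerator = 1×6.86 + 13×153 + 0.52×7.08 = 2000
Denominator = 1×140 + 13×11.5 + 0.52×121 = 352.4
Vm = 58.7 · log₁₀(5.6737) = 58.7 × (0.7539) = 44.25 mV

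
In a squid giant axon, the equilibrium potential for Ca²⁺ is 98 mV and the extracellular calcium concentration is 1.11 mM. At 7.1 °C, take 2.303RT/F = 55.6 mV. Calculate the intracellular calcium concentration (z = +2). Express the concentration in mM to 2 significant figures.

Nernst: E = (55.6/2) · log₁₀([out]/[in]), so log₁₀([out]/[in]) = 98.0 × 2 / 55.6 = 3.5252.
[out]/[in] = 10^(3.5252) = 3351.
[in] = 1.11 / 3351 = 0.0003312 mM.

0.00033 mM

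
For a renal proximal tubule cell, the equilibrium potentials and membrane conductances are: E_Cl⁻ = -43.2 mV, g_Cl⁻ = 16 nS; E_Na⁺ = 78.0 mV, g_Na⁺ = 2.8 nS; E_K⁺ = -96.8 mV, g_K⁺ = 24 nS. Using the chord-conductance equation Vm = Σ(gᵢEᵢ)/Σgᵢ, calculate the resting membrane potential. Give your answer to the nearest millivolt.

-65 mV

Σ gᵢEᵢ = 16·(-43.2) + 2.8·(78.0) + 24·(-96.8) = -2796.00
Σ gᵢ = 16 + 2.8 + 24 = 42.8
Vm = -2796.00 / 42.8 = -65.33 mV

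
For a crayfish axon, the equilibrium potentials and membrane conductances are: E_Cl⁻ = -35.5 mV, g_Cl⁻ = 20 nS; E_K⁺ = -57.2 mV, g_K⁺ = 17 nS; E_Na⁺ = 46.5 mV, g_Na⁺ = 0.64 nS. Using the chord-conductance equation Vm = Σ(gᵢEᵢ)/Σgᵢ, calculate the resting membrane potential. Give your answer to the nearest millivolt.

Σ gᵢEᵢ = 20·(-35.5) + 17·(-57.2) + 0.64·(46.5) = -1652.64
Σ gᵢ = 20 + 17 + 0.64 = 37.64
Vm = -1652.64 / 37.64 = -43.91 mV

-44 mV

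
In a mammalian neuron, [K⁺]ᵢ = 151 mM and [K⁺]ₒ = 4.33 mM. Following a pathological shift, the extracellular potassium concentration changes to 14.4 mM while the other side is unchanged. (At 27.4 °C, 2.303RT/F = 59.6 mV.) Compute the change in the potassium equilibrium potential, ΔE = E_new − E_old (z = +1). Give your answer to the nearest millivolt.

E_old = (59.6/1)·log₁₀(4.33/151) = -91.93 mV
E_new = (59.6/1)·log₁₀(14.4/151) = -60.83 mV
ΔE = -60.83 − (-91.93) = 31.10 mV

31 mV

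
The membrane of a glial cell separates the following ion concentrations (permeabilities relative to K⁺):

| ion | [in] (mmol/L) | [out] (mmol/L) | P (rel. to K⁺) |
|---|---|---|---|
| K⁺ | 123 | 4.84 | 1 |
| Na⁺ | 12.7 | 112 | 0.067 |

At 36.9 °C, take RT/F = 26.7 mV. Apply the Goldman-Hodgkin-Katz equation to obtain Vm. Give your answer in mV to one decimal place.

Vm = 26.7 · ln[(Σ P·[cation]ₒ + Σ P·[anion]ᵢ) / (Σ P·[cation]ᵢ + Σ P·[anion]ₒ)]
Numerator = 1×4.84 + 0.067×112 = 12.34
Denominator = 1×123 + 0.067×12.7 = 123.9
Vm = 26.7 · ln(0.099668) = 26.7 × (-2.3059) = -61.57 mV

-61.6 mV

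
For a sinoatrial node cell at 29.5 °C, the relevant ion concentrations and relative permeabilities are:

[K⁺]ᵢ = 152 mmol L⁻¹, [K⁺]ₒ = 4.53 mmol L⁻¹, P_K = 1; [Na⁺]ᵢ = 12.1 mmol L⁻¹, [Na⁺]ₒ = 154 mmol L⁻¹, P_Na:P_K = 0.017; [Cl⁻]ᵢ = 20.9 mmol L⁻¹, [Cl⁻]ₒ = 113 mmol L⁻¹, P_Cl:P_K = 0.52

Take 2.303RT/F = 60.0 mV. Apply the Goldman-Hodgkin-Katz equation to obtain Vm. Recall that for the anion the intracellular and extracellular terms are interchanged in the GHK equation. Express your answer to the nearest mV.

Vm = 60.0 · log₁₀[(Σ P·[cation]ₒ + Σ P·[anion]ᵢ) / (Σ P·[cation]ᵢ + Σ P·[anion]ₒ)]
Numerator = 1×4.53 + 0.017×154 + 0.52×20.9 = 18.02
Denominator = 1×152 + 0.017×12.1 + 0.52×113 = 211
Vm = 60.0 · log₁₀(0.085398) = 60.0 × (-1.0686) = -64.11 mV

-64 mV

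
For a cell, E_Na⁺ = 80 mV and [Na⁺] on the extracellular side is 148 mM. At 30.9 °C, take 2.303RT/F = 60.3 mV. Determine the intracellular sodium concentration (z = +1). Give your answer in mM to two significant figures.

Nernst: E = (60.3/1) · log₁₀([out]/[in]), so log₁₀([out]/[in]) = 80.0 × 1 / 60.3 = 1.3267.
[out]/[in] = 10^(1.3267) = 21.22.
[in] = 148 / 21.22 = 6.975 mM.

7.0 mM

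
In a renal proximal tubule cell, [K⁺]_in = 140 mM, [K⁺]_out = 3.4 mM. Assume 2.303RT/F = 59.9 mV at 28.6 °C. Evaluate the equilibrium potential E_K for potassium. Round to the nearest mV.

E = (59.9/z) · log₁₀([K⁺]_out/[K⁺]_in) with z = +1.
= (59.9/1) · log₁₀(3.4/140) = 59.90 · log₁₀(0.02429)
= 59.90 · (-1.6146) = -96.72 mV

-97 mV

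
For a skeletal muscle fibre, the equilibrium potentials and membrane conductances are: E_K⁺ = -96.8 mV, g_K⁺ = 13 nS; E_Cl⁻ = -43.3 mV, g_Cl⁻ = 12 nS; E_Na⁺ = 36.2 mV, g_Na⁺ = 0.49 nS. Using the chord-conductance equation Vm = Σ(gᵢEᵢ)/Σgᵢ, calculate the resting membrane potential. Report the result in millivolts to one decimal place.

Σ gᵢEᵢ = 13·(-96.8) + 12·(-43.3) + 0.49·(36.2) = -1760.26
Σ gᵢ = 13 + 12 + 0.49 = 25.49
Vm = -1760.26 / 25.49 = -69.06 mV

-69.1 mV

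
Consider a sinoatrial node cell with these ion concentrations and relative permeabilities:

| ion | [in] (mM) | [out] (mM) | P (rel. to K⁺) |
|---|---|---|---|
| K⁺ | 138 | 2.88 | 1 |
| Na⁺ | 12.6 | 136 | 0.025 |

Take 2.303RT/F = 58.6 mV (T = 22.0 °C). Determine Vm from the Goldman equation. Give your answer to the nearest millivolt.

Vm = 58.6 · log₁₀[(Σ P·[cation]ₒ + Σ P·[anion]ᵢ) / (Σ P·[cation]ᵢ + Σ P·[anion]ₒ)]
Numerator = 1×2.88 + 0.025×136 = 6.28
Denominator = 1×138 + 0.025×12.6 = 138.3
Vm = 58.6 · log₁₀(0.045404) = 58.6 × (-1.3429) = -78.69 mV

-79 mV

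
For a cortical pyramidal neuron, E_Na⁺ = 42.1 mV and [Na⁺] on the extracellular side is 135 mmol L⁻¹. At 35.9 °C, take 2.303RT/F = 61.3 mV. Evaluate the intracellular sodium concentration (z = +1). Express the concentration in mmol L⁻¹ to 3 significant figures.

Nernst: E = (61.3/1) · log₁₀([out]/[in]), so log₁₀([out]/[in]) = 42.1 × 1 / 61.3 = 0.6868.
[out]/[in] = 10^(0.6868) = 4.862.
[in] = 135 / 4.862 = 27.77 mmol L⁻¹.

27.8 mmol L⁻¹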